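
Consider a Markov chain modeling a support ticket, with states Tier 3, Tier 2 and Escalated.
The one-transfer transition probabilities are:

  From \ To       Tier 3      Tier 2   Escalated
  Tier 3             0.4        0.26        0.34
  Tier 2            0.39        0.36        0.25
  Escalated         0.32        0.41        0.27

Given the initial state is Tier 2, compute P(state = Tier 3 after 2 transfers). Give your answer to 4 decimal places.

Sum over the intermediate state after 1 transfer:
P = P(Tier 2→Tier 3)·P(Tier 3→Tier 3) + P(Tier 2→Tier 2)·P(Tier 2→Tier 3) + P(Tier 2→Escalated)·P(Escalated→Tier 3)
  = 0.39×0.4 + 0.36×0.39 + 0.25×0.32
  = 0.1560 + 0.1404 + 0.0800 = 0.3764

0.3764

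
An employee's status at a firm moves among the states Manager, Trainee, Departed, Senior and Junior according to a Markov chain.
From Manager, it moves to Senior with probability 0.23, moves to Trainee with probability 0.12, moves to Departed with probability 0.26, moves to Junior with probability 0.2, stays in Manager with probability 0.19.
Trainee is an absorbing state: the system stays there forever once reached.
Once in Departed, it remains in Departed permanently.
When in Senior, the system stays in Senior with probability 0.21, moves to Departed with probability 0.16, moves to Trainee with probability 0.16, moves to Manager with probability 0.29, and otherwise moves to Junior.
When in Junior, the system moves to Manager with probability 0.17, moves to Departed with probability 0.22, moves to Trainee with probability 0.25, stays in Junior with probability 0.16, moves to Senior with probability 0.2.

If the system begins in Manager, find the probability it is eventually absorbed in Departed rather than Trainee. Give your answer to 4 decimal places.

Let h(s) be the probability of absorption at Departed starting from transient state s. Then h(Departed) = 1 and h(Trainee) = 0. By first-step analysis:
h(Manager) = 0.19·h(Manager) + 0.12·0 + 0.26·1 + 0.23·h(Senior) + 0.2·h(Junior)
h(Senior) = 0.29·h(Manager) + 0.16·0 + 0.16·1 + 0.21·h(Senior) + 0.18·h(Junior)
h(Junior) = 0.17·h(Manager) + 0.25·0 + 0.22·1 + 0.2·h(Senior) + 0.16·h(Junior)
Solving: h(Manager) = 0.6006, h(Senior) = 0.5397, h(Junior) = 0.5120.
Starting from Manager, the probability is 0.6006.

0.6006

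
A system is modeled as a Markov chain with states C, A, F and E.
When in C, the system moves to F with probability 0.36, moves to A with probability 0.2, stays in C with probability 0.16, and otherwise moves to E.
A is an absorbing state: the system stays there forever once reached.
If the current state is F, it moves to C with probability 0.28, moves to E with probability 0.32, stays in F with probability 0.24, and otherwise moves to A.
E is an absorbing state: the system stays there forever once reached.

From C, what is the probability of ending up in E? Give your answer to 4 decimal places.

Let h(s) be the probability of absorption at E starting from transient state s. Then h(E) = 1 and h(A) = 0. By first-step analysis:
h(C) = 0.16·h(C) + 0.2·0 + 0.36·h(F) + 0.28·1
h(F) = 0.28·h(C) + 0.16·0 + 0.24·h(F) + 0.32·1
Solving: h(C) = 0.6101, h(F) = 0.6458.
Starting from C, the probability is 0.6101.

0.6101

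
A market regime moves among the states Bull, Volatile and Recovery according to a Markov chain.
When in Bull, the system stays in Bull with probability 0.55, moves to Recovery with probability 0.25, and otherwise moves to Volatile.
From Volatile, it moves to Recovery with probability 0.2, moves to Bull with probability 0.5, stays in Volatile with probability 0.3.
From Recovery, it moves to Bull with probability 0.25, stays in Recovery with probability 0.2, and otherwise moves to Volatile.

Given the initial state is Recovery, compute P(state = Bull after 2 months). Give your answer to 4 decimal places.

0.4625

Sum over the intermediate state after 1 month:
P = P(Recovery→Bull)·P(Bull→Bull) + P(Recovery→Volatile)·P(Volatile→Bull) + P(Recovery→Recovery)·P(Recovery→Bull)
  = 0.25×0.55 + 0.55×0.5 + 0.2×0.25
  = 0.1375 + 0.2750 + 0.0500 = 0.4625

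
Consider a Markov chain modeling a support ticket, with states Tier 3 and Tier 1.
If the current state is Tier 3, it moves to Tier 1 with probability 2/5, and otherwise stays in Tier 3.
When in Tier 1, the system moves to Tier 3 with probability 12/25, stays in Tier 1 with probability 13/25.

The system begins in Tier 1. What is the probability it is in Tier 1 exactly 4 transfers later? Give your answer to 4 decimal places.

Propagate the distribution vector 4 transfers from Tier 1.
After 0 transfers: (0.0000, 1.0000)
After 1 transfer: (0.4800, 0.5200)
After 2 transfers: (0.5376, 0.4624)
After 3 transfers: (0.5445, 0.4555)
After 4 transfers: (0.5453, 0.4547)
P(in Tier 1 after 4 transfers) = 0.4547

0.4547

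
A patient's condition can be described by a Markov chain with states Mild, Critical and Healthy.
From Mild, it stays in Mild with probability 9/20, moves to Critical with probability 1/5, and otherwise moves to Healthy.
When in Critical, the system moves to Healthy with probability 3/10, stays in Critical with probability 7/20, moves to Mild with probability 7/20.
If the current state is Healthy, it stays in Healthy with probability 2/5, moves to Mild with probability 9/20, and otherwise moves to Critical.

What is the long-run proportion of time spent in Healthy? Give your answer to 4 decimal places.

0.3571

Let the stationary distribution be π with π = πP and π_1 + π_2 + π_3 = 1.
π_1 = 0.45·π_1 + 0.35·π_2 + 0.45·π_3
π_2 = 0.2·π_1 + 0.35·π_2 + 0.15·π_3
Solving with the normalization constraint gives π = (0.4286, 0.2143, 0.3571).
So the stationary probability of Healthy is 0.3571.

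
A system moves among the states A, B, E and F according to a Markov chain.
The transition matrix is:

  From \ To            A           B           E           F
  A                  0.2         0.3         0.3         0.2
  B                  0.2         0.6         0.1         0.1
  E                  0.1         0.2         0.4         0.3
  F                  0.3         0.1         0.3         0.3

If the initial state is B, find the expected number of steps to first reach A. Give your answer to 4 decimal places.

Let t(s) be the expected number of steps to first reach A from state s, with t(A) = 0. Conditioning on the first step:
t(B) = 1 + 0.6·t(B) + 0.1·t(E) + 0.1·t(F)
t(E) = 1 + 0.2·t(B) + 0.4·t(E) + 0.3·t(F)
t(F) = 1 + 0.1·t(B) + 0.3·t(E) + 0.3·t(F)
Solving: t(B) = 5.0485, t(E) = 5.6311, t(F) = 4.5631.
Expected steps from B to A: 5.0485.

5.0485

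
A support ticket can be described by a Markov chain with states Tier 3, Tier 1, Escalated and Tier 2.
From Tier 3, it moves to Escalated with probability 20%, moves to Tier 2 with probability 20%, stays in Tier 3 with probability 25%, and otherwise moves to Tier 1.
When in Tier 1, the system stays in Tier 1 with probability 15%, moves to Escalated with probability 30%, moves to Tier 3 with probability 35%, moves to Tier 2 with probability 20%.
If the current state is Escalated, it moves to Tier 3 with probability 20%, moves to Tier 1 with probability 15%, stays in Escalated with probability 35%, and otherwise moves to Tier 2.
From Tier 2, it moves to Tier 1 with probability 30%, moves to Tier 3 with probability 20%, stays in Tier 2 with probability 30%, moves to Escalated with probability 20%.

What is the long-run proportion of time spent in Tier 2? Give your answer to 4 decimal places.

0.2515

Let the stationary distribution be π with π = πP and π_1 + π_2 + π_3 + π_4 = 1.
π_1 = 0.25·π_1 + 0.35·π_2 + 0.2·π_3 + 0.2·π_4
π_2 = 0.35·π_1 + 0.15·π_2 + 0.15·π_3 + 0.3·π_4
π_3 = 0.2·π_1 + 0.3·π_2 + 0.35·π_3 + 0.2·π_4
Solving with the normalization constraint gives π = (0.2480, 0.2373, 0.2632, 0.2515).
So the stationary probability of Tier 2 is 0.2515.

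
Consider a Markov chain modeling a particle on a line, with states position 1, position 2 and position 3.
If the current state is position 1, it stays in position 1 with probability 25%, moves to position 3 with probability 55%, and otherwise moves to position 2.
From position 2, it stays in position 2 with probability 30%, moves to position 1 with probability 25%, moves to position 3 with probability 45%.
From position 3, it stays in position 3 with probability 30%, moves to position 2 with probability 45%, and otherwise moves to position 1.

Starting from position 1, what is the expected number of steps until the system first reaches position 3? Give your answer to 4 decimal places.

1.8947

Let t(s) be the expected number of steps to first reach position 3 from state s, with t(position 3) = 0. Conditioning on the first step:
t(position 1) = 1 + 0.25·t(position 1) + 0.2·t(position 2)
t(position 2) = 1 + 0.25·t(position 1) + 0.3·t(position 2)
Solving: t(position 1) = 1.8947, t(position 2) = 2.1053.
Expected steps from position 1 to position 3: 1.8947.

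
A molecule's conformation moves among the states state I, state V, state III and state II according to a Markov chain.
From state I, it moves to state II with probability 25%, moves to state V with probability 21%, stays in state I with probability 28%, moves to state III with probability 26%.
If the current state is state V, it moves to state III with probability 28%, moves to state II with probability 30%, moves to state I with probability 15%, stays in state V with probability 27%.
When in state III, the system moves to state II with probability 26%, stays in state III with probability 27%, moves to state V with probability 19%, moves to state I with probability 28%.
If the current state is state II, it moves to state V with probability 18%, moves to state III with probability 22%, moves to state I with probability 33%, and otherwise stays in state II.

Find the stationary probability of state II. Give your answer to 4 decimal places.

Let the stationary distribution be π with π = πP and π_1 + π_2 + π_3 + π_4 = 1.
π_1 = 0.28·π_1 + 0.15·π_2 + 0.28·π_3 + 0.33·π_4
π_2 = 0.21·π_1 + 0.27·π_2 + 0.19·π_3 + 0.18·π_4
π_3 = 0.26·π_1 + 0.28·π_2 + 0.27·π_3 + 0.22·π_4
Solving with the normalization constraint gives π = (0.2662, 0.2094, 0.2560, 0.2684).
So the stationary probability of state II is 0.2684.

0.2684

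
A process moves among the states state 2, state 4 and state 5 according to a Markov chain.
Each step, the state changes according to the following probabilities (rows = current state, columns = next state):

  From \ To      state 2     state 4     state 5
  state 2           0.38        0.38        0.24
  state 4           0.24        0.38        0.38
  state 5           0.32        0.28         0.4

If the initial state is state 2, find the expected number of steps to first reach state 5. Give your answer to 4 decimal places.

Let t(s) be the expected number of steps to first reach state 5 from state s, with t(state 5) = 0. Conditioning on the first step:
t(state 2) = 1 + 0.38·t(state 2) + 0.38·t(state 4)
t(state 4) = 1 + 0.24·t(state 2) + 0.38·t(state 4)
Solving: t(state 2) = 3.4106, t(state 4) = 2.9332.
Expected steps from state 2 to state 5: 3.4106.

3.4106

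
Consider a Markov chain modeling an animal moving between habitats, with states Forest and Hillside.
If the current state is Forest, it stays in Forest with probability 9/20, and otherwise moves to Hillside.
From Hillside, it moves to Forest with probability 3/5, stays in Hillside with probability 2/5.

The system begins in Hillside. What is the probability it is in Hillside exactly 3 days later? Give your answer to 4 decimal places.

0.4765

Propagate the distribution vector 3 days from Hillside.
After 0 days: (0.0000, 1.0000)
After 1 day: (0.6000, 0.4000)
After 2 days: (0.5100, 0.4900)
After 3 days: (0.5235, 0.4765)
P(in Hillside after 3 days) = 0.4765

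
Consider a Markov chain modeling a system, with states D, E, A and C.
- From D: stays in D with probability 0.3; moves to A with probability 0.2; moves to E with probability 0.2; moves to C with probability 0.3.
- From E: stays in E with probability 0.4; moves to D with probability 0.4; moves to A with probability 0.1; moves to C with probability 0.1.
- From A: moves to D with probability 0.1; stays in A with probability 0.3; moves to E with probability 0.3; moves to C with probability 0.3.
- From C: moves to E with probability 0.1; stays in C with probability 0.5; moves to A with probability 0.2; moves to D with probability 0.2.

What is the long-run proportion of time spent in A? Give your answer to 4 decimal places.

Let the stationary distribution be π with π = πP and π_1 + π_2 + π_3 + π_4 = 1.
π_1 = 0.3·π_1 + 0.4·π_2 + 0.1·π_3 + 0.2·π_4
π_2 = 0.2·π_1 + 0.4·π_2 + 0.3·π_3 + 0.1·π_4
π_3 = 0.2·π_1 + 0.1·π_2 + 0.3·π_3 + 0.2·π_4
Solving with the normalization constraint gives π = (0.2527, 0.2350, 0.1961, 0.3163).
So the stationary probability of A is 0.1961.

0.1961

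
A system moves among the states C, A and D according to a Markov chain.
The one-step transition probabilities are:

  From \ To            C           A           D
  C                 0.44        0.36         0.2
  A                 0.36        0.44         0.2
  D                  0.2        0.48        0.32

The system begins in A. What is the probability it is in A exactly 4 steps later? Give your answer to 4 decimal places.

Propagate the distribution vector 4 steps from A.
After 0 steps: (0.0000, 1.0000, 0.0000)
After 1 step: (0.3600, 0.4400, 0.2000)
After 2 steps: (0.3568, 0.4192, 0.2240)
After 3 steps: (0.3527, 0.4204, 0.2269)
After 4 steps: (0.3519, 0.4209, 0.2272)
P(in A after 4 steps) = 0.4209

0.4209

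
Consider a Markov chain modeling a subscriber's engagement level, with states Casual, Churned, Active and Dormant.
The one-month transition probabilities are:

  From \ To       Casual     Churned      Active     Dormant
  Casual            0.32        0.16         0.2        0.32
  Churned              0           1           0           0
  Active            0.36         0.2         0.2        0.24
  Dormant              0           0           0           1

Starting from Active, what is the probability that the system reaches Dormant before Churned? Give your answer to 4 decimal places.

0.5898

Let h(s) be the probability of absorption at Dormant starting from transient state s. Then h(Dormant) = 1 and h(Churned) = 0. By first-step analysis:
h(Casual) = 0.32·h(Casual) + 0.16·0 + 0.2·h(Active) + 0.32·1
h(Active) = 0.36·h(Casual) + 0.2·0 + 0.2·h(Active) + 0.24·1
Solving: h(Casual) = 0.6441, h(Active) = 0.5898.
Starting from Active, the probability is 0.5898.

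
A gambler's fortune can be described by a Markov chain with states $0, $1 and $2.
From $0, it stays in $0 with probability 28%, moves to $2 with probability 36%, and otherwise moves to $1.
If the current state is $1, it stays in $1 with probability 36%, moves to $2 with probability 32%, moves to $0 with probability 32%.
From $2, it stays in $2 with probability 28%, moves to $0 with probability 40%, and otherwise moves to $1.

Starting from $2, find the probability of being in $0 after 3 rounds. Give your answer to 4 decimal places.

Propagate the distribution vector 3 rounds from $2.
After 0 rounds: (0.0000, 0.0000, 1.0000)
After 1 round: (0.4000, 0.3200, 0.2800)
After 2 rounds: (0.3264, 0.3488, 0.3248)
After 3 rounds: (0.3329, 0.3470, 0.3201)
P(in $0 after 3 rounds) = 0.3329

0.3329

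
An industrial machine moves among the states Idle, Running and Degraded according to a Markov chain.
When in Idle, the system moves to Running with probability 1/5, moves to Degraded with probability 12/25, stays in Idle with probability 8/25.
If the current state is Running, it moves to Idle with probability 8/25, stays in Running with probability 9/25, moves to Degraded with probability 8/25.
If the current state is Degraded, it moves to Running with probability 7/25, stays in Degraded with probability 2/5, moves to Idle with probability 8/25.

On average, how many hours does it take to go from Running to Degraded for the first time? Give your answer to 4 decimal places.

Let t(s) be the expected number of hours to first reach Degraded from state s, with t(Degraded) = 0. Conditioning on the first hour:
t(Idle) = 1 + 0.32·t(Idle) + 0.2·t(Running)
t(Running) = 1 + 0.32·t(Idle) + 0.36·t(Running)
Solving: t(Idle) = 2.2629, t(Running) = 2.6940.
Expected hours from Running to Degraded: 2.6940.

2.6940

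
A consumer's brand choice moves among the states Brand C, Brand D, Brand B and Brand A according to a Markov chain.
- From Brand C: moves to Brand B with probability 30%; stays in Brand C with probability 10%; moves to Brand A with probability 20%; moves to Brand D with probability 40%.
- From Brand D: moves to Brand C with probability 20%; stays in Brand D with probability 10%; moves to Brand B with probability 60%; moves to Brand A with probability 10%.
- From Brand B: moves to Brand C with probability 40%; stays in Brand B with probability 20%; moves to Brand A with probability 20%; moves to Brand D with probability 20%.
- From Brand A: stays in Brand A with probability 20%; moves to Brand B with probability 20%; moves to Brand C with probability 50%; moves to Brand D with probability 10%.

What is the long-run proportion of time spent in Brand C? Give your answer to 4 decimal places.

0.2879

Let the stationary distribution be π with π = πP and π_1 + π_2 + π_3 + π_4 = 1.
π_1 = 0.1·π_1 + 0.2·π_2 + 0.4·π_3 + 0.5·π_4
π_2 = 0.4·π_1 + 0.1·π_2 + 0.2·π_3 + 0.1·π_4
π_3 = 0.3·π_1 + 0.6·π_2 + 0.2·π_3 + 0.2·π_4
Solving with the normalization constraint gives π = (0.2879, 0.2180, 0.3160, 0.1782).
So the stationary probability of Brand C is 0.2879.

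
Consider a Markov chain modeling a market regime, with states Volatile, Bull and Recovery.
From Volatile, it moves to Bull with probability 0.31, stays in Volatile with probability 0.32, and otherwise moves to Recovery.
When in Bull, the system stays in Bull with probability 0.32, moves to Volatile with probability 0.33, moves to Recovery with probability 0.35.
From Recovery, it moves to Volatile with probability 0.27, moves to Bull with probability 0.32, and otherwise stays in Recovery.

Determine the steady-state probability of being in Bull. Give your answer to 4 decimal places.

Let the stationary distribution be π with π = πP and π_1 + π_2 + π_3 = 1.
π_1 = 0.32·π_1 + 0.33·π_2 + 0.27·π_3
π_2 = 0.31·π_1 + 0.32·π_2 + 0.32·π_3
Solving with the normalization constraint gives π = (0.3042, 0.3170, 0.3788).
So the stationary probability of Bull is 0.3170.

0.3170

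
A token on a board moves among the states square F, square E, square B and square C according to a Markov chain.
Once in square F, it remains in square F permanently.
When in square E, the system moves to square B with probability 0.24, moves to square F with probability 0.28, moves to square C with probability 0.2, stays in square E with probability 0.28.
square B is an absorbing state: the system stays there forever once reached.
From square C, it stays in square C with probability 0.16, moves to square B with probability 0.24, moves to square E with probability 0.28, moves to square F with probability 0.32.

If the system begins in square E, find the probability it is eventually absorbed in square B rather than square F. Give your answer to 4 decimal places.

Let h(s) be the probability of absorption at square B starting from transient state s. Then h(square B) = 1 and h(square F) = 0. By first-step analysis:
h(square E) = 0.28·0 + 0.28·h(square E) + 0.24·1 + 0.2·h(square C)
h(square C) = 0.32·0 + 0.28·h(square E) + 0.24·1 + 0.16·h(square C)
Solving: h(square E) = 0.4548, h(square C) = 0.4373.
Starting from square E, the probability is 0.4548.

0.4548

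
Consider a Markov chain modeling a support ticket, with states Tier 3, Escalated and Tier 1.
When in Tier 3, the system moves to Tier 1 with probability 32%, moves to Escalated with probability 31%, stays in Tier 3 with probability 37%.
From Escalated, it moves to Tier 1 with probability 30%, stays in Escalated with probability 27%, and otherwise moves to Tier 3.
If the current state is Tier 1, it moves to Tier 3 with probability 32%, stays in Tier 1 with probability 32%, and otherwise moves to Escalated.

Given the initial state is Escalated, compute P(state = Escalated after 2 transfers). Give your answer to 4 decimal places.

Sum over the intermediate state after 1 transfer:
P = P(Escalated→Tier 3)·P(Tier 3→Escalated) + P(Escalated→Escalated)·P(Escalated→Escalated) + P(Escalated→Tier 1)·P(Tier 1→Escalated)
  = 0.43×0.31 + 0.27×0.27 + 0.3×0.36
  = 0.1333 + 0.0729 + 0.1080 = 0.3142

0.3142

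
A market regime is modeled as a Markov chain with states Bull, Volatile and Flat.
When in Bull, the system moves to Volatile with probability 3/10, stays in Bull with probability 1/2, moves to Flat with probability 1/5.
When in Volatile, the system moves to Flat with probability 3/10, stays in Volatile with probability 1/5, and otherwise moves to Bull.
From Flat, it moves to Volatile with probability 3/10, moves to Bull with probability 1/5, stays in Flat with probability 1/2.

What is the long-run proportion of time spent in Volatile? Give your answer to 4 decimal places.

Let the stationary distribution be π with π = πP and π_1 + π_2 + π_3 = 1.
π_1 = 0.5·π_1 + 0.5·π_2 + 0.2·π_3
π_2 = 0.3·π_1 + 0.2·π_2 + 0.3·π_3
Solving with the normalization constraint gives π = (0.4026, 0.2727, 0.3247).
So the stationary probability of Volatile is 0.2727.

0.2727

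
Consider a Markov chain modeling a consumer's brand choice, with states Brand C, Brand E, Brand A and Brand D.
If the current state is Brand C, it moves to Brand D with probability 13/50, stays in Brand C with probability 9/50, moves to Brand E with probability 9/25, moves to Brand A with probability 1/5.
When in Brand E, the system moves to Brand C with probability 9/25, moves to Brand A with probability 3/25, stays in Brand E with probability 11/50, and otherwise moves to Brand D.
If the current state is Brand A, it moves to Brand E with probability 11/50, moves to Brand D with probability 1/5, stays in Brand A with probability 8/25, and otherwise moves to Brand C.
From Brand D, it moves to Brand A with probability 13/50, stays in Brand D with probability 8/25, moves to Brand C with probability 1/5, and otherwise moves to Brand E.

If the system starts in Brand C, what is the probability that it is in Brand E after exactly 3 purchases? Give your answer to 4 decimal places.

0.2572

Propagate the distribution vector 3 purchases from Brand C.
After 0 purchases: (1.0000, 0.0000, 0.0000, 0.0000)
After 1 purchase: (0.1800, 0.3600, 0.2000, 0.2600)
After 2 purchases: (0.2660, 0.2452, 0.2108, 0.2780)
After 3 purchases: (0.2466, 0.2572, 0.2224, 0.2738)
P(in Brand E after 3 purchases) = 0.2572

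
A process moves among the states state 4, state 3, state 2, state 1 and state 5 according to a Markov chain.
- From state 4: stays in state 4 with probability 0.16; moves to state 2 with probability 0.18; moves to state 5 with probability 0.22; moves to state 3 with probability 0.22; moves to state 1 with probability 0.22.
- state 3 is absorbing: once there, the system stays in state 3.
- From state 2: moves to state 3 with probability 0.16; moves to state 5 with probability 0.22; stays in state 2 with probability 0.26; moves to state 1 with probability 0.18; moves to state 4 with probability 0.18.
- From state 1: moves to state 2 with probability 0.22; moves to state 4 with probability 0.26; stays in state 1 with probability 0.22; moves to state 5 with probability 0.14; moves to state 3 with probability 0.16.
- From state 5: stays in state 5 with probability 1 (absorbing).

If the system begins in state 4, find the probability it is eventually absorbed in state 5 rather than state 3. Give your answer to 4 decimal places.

Let h(s) be the probability of absorption at state 5 starting from transient state s. Then h(state 5) = 1 and h(state 3) = 0. By first-step analysis:
h(state 4) = 0.16·h(state 4) + 0.22·0 + 0.18·h(state 2) + 0.22·h(state 1) + 0.22·1
h(state 2) = 0.18·h(state 4) + 0.16·0 + 0.26·h(state 2) + 0.18·h(state 1) + 0.22·1
h(state 1) = 0.26·h(state 4) + 0.16·0 + 0.22·h(state 2) + 0.22·h(state 1) + 0.14·1
Solving: h(state 4) = 0.5101, h(state 2) = 0.5437, h(state 1) = 0.5029.
Starting from state 4, the probability is 0.5101.

0.5101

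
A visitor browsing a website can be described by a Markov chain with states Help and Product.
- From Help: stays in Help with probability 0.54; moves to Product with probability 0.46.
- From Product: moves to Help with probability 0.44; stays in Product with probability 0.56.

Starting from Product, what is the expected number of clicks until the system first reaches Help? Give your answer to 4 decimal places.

Let t(s) be the expected number of clicks to first reach Help from state s, with t(Help) = 0. Conditioning on the first click:
t(Product) = 1 + 0.56·t(Product)
Solving: t(Product) = 2.2727.
Expected clicks from Product to Help: 2.2727.

2.2727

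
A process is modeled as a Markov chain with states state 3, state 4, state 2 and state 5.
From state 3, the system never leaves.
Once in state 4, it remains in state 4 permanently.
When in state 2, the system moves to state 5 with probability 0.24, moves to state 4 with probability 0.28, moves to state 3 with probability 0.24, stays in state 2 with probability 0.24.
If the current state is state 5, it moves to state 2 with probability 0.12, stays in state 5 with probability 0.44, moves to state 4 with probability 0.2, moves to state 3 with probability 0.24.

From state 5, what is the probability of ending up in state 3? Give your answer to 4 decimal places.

0.5323

Let h(s) be the probability of absorption at state 3 starting from transient state s. Then h(state 3) = 1 and h(state 4) = 0. By first-step analysis:
h(state 2) = 0.24·1 + 0.28·0 + 0.24·h(state 2) + 0.24·h(state 5)
h(state 5) = 0.24·1 + 0.2·0 + 0.12·h(state 2) + 0.44·h(state 5)
Solving: h(state 2) = 0.4839, h(state 5) = 0.5323.
Starting from state 5, the probability is 0.5323.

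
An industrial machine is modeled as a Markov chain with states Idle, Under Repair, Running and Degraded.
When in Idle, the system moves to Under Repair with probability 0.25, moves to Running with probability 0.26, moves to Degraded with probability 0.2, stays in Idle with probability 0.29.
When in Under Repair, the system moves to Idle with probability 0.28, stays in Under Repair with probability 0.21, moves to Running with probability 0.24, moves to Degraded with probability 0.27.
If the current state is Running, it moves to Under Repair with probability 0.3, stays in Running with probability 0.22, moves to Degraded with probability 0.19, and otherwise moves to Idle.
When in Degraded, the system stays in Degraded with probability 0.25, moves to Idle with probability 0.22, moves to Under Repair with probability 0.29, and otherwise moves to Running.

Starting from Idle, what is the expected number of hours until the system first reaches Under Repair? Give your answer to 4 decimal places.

3.6953

Let t(s) be the expected number of hours to first reach Under Repair from state s, with t(Under Repair) = 0. Conditioning on the first hour:
t(Idle) = 1 + 0.29·t(Idle) + 0.26·t(Running) + 0.2·t(Degraded)
t(Running) = 1 + 0.29·t(Idle) + 0.22·t(Running) + 0.19·t(Degraded)
t(Degraded) = 1 + 0.22·t(Idle) + 0.24·t(Running) + 0.25·t(Degraded)
Solving: t(Idle) = 3.6953, t(Running) = 3.5191, t(Degraded) = 3.5434.
Expected hours from Idle to Under Repair: 3.6953.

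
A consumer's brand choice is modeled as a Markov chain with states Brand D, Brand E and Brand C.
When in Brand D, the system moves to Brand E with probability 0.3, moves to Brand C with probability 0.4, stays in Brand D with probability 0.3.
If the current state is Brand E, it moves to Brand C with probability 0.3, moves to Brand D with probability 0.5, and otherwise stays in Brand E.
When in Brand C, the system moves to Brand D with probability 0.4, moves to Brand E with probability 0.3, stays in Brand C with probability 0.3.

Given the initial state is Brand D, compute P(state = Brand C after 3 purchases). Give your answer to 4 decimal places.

0.3400

Propagate the distribution vector 3 purchases from Brand D.
After 0 purchases: (1.0000, 0.0000, 0.0000)
After 1 purchase: (0.3000, 0.3000, 0.4000)
After 2 purchases: (0.4000, 0.2700, 0.3300)
After 3 purchases: (0.3870, 0.2730, 0.3400)
P(in Brand C after 3 purchases) = 0.3400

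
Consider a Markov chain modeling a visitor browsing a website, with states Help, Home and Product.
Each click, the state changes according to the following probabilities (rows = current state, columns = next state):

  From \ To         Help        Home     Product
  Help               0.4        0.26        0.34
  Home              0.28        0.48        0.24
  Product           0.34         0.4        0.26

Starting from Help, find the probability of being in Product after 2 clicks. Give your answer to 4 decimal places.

0.2868

Sum over the intermediate state after 1 click:
P = P(Help→Help)·P(Help→Product) + P(Help→Home)·P(Home→Product) + P(Help→Product)·P(Product→Product)
  = 0.4×0.34 + 0.26×0.24 + 0.34×0.26
  = 0.1360 + 0.0624 + 0.0884 = 0.2868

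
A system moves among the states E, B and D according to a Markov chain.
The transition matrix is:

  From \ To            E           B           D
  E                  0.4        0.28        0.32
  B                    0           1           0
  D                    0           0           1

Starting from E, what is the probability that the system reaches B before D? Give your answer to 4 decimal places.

Let h(s) be the probability of absorption at B starting from transient state s. Then h(B) = 1 and h(D) = 0. By first-step analysis:
h(E) = 0.4·h(E) + 0.28·1 + 0.32·0
Solving: h(E) = 0.4667.
Starting from E, the probability is 0.4667.

0.4667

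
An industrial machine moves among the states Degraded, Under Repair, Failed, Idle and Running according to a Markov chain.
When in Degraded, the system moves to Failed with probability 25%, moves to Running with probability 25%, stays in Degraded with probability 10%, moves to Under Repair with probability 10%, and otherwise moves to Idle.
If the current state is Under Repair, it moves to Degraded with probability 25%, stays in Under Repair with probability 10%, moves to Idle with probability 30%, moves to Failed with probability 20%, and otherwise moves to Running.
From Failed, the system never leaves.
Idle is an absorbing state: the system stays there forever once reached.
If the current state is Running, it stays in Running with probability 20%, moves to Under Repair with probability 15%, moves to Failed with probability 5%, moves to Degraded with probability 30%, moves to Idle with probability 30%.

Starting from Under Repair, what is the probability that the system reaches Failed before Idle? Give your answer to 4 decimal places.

Let h(s) be the probability of absorption at Failed starting from transient state s. Then h(Failed) = 1 and h(Idle) = 0. By first-step analysis:
h(Degraded) = 0.1·h(Degraded) + 0.1·h(Under Repair) + 0.25·1 + 0.3·0 + 0.25·h(Running)
h(Under Repair) = 0.25·h(Degraded) + 0.1·h(Under Repair) + 0.2·1 + 0.3·0 + 0.15·h(Running)
h(Running) = 0.3·h(Degraded) + 0.15·h(Under Repair) + 0.05·1 + 0.3·0 + 0.2·h(Running)
Solving: h(Degraded) = 0.3987, h(Under Repair) = 0.3802, h(Running) = 0.2833.
Starting from Under Repair, the probability is 0.3802.

0.3802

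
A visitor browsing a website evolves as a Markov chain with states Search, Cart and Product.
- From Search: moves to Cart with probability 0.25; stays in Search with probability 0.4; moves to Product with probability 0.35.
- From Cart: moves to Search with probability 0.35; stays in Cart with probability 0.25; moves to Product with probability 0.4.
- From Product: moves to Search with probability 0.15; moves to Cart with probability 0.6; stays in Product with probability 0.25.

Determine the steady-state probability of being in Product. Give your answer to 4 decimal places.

0.3349

Let the stationary distribution be π with π = πP and π_1 + π_2 + π_3 = 1.
π_1 = 0.4·π_1 + 0.35·π_2 + 0.15·π_3
π_2 = 0.25·π_1 + 0.25·π_2 + 0.6·π_3
Solving with the normalization constraint gives π = (0.2979, 0.3672, 0.3349).
So the stationary probability of Product is 0.3349.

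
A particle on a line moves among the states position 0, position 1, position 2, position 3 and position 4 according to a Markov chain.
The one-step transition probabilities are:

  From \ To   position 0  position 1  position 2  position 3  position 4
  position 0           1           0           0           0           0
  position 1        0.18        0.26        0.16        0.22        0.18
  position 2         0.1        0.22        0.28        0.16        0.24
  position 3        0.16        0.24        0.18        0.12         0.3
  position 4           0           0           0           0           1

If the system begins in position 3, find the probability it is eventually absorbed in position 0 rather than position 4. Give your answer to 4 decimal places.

Let h(s) be the probability of absorption at position 0 starting from transient state s. Then h(position 0) = 1 and h(position 4) = 0. By first-step analysis:
h(position 1) = 0.18·1 + 0.26·h(position 1) + 0.16·h(position 2) + 0.22·h(position 3) + 0.18·0
h(position 2) = 0.1·1 + 0.22·h(position 1) + 0.28·h(position 2) + 0.16·h(position 3) + 0.24·0
h(position 3) = 0.16·1 + 0.24·h(position 1) + 0.18·h(position 2) + 0.12·h(position 3) + 0.3·0
Solving: h(position 1) = 0.4299, h(position 2) = 0.3527, h(position 3) = 0.3712.
Starting from position 3, the probability is 0.3712.

0.3712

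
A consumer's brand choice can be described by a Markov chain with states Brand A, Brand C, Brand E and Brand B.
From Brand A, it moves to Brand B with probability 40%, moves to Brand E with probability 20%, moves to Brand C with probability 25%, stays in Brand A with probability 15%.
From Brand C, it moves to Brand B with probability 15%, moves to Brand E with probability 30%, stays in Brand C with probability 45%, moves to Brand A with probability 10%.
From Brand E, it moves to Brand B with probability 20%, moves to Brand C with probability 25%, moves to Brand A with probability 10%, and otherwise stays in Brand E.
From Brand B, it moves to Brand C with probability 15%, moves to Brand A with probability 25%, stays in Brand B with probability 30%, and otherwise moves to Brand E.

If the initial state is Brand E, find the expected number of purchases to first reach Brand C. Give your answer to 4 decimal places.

Let t(s) be the expected number of purchases to first reach Brand C from state s, with t(Brand C) = 0. Conditioning on the first purchase:
t(Brand A) = 1 + 0.15·t(Brand A) + 0.2·t(Brand E) + 0.4·t(Brand B)
t(Brand E) = 1 + 0.1·t(Brand A) + 0.45·t(Brand E) + 0.2·t(Brand B)
t(Brand B) = 1 + 0.25·t(Brand A) + 0.3·t(Brand E) + 0.3·t(Brand B)
Solving: t(Brand A) = 4.5614, t(Brand E) = 4.4534, t(Brand B) = 4.9663.
Expected purchases from Brand E to Brand C: 4.4534.

4.4534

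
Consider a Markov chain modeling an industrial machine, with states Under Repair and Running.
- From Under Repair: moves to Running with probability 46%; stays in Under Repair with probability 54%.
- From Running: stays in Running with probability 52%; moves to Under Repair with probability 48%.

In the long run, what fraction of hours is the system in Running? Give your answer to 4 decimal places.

Let the stationary distribution be π with π = πP and π_1 + π_2 = 1.
π_1 = 0.54·π_1 + 0.48·π_2
Solving with the normalization constraint gives π = (0.5106, 0.4894).
So the stationary probability of Running is 0.4894.

0.4894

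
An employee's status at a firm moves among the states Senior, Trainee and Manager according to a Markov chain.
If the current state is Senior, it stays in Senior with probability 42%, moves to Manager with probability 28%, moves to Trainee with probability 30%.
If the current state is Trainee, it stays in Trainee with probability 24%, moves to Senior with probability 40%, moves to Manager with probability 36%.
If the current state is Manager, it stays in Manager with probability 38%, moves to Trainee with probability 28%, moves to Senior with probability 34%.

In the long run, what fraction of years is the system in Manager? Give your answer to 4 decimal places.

0.3357

Let the stationary distribution be π with π = πP and π_1 + π_2 + π_3 = 1.
π_1 = 0.42·π_1 + 0.4·π_2 + 0.34·π_3
π_2 = 0.3·π_1 + 0.24·π_2 + 0.28·π_3
Solving with the normalization constraint gives π = (0.3876, 0.2767, 0.3357).
So the stationary probability of Manager is 0.3357.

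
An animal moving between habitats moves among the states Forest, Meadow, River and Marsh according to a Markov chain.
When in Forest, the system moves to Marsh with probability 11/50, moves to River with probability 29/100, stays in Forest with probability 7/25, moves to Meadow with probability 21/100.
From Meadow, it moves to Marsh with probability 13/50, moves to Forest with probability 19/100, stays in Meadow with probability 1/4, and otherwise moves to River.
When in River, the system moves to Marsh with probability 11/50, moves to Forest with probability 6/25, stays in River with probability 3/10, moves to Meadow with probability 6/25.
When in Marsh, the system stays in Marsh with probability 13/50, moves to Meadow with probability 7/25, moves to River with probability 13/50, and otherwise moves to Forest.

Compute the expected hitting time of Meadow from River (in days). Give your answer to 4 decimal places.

4.1330

Let t(s) be the expected number of days to first reach Meadow from state s, with t(Meadow) = 0. Conditioning on the first day:
t(Forest) = 1 + 0.28·t(Forest) + 0.29·t(River) + 0.22·t(Marsh)
t(River) = 1 + 0.24·t(Forest) + 0.3·t(River) + 0.22·t(Marsh)
t(Marsh) = 1 + 0.2·t(Forest) + 0.26·t(River) + 0.26·t(Marsh)
Solving: t(Forest) = 4.2622, t(River) = 4.1330, t(Marsh) = 3.9554.
Expected days from River to Meadow: 4.1330.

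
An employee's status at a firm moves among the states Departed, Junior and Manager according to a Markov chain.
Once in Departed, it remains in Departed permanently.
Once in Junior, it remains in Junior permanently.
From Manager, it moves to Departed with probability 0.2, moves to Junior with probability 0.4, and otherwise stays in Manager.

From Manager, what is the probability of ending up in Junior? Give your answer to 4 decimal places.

0.6667

Let h(s) be the probability of absorption at Junior starting from transient state s. Then h(Junior) = 1 and h(Departed) = 0. By first-step analysis:
h(Manager) = 0.2·0 + 0.4·1 + 0.4·h(Manager)
Solving: h(Manager) = 0.6667.
Starting from Manager, the probability is 0.6667.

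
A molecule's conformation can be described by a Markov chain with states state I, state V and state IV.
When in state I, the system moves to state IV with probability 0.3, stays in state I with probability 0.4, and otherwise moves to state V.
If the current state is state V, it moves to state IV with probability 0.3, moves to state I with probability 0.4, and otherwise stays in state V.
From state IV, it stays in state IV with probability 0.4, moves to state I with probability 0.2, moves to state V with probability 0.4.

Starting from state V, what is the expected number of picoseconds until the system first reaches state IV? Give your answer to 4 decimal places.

3.3333

Let t(s) be the expected number of picoseconds to first reach state IV from state s, with t(state IV) = 0. Conditioning on the first picosecond:
t(state I) = 1 + 0.4·t(state I) + 0.3·t(state V)
t(state V) = 1 + 0.4·t(state I) + 0.3·t(state V)
Solving: t(state I) = 3.3333, t(state V) = 3.3333.
Expected picoseconds from state V to state IV: 3.3333.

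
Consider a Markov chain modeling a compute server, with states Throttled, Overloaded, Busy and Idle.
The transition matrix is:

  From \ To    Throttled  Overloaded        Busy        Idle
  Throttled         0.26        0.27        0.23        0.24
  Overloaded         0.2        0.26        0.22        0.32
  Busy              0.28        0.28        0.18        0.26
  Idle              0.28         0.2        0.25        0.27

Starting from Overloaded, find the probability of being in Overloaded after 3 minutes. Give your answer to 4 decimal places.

Propagate the distribution vector 3 minutes from Overloaded.
After 0 minutes: (0.0000, 1.0000, 0.0000, 0.0000)
After 1 minute: (0.2000, 0.2600, 0.2200, 0.3200)
After 2 minutes: (0.2552, 0.2472, 0.2228, 0.2748)
After 3 minutes: (0.2551, 0.2505, 0.2219, 0.2725)
P(in Overloaded after 3 minutes) = 0.2505

0.2505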